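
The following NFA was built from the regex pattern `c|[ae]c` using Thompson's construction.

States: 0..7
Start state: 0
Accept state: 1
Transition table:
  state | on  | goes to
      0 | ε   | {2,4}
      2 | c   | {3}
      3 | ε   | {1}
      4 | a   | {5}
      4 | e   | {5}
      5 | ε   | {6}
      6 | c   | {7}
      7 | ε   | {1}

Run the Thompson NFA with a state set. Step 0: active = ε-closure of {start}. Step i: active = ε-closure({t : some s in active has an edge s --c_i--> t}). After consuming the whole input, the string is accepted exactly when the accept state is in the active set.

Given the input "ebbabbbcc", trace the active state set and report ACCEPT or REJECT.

Answer: REJECT

Trace:
initial (ε-close {0}): {0,2,4}
'e' @ 1: {5,6}
'b' @ 2: {}  — no active states
rest 'babbbcc' ignored (set empty)
final: {}; accept 1 not in set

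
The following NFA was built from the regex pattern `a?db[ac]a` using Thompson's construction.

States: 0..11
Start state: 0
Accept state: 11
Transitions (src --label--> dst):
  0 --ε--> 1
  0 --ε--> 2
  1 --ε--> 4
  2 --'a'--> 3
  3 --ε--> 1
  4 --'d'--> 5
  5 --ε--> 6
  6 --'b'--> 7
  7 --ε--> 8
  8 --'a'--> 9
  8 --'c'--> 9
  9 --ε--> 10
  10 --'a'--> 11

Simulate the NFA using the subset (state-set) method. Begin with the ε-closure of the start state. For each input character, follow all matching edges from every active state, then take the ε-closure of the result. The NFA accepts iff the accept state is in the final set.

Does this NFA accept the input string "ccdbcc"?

Answer: REJECT

Trace:
S₀ = ε-closure({0}) = {0,1,2,4}
'c' @ 1: {}  — no active states
rest 'cdbcc' ignored (set empty)
end set {} — state 11 not in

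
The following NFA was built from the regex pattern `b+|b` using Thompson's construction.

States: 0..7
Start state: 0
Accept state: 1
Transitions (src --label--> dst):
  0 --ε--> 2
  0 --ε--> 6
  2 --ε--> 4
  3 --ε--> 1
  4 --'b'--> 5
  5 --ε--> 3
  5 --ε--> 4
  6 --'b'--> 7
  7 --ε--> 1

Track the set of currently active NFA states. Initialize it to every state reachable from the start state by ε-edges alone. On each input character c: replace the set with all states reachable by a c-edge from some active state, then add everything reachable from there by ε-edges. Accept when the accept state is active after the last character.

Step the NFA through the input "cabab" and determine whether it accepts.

initial (ε-close {0}): {0,2,4,6}
'c' @ 1: {}  — dead — no transitions
rest 'abab' ignored (set empty)
final: {}; accept 1 not in set

Answer: REJECT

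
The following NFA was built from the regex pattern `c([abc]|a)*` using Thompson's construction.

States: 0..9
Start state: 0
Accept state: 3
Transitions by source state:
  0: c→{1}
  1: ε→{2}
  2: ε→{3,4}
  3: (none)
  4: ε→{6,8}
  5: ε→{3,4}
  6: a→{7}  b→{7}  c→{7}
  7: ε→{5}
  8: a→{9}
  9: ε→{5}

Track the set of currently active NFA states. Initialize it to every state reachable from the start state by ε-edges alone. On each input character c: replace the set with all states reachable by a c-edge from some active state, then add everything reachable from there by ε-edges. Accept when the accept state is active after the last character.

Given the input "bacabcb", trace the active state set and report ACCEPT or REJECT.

Answer: REJECT

Trace:
S₀ = ε-closure({0}) = {0}
'b' @ 1: {}  — dead — no transitions
rest 'acabcb' ignored (set empty)
after full input: {}  (accept=3 not in)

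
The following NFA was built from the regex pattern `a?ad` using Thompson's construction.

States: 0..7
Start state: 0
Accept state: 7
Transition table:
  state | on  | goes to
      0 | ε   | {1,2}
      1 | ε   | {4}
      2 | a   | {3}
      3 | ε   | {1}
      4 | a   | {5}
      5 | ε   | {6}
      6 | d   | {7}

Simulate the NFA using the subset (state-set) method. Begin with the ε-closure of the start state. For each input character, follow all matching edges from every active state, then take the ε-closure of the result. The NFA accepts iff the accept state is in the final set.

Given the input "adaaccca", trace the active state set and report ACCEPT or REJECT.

S₀ = ε-closure({0}) = {0,1,2,4}
'a' @ 1: {1,3,4,5,6}
'd' @ 2: {7}  [accepting]
'a' @ 3: {}  — no active states
rest 'accca' ignored (set empty)
after full input: {}  (accept=7 not in)

Answer: REJECT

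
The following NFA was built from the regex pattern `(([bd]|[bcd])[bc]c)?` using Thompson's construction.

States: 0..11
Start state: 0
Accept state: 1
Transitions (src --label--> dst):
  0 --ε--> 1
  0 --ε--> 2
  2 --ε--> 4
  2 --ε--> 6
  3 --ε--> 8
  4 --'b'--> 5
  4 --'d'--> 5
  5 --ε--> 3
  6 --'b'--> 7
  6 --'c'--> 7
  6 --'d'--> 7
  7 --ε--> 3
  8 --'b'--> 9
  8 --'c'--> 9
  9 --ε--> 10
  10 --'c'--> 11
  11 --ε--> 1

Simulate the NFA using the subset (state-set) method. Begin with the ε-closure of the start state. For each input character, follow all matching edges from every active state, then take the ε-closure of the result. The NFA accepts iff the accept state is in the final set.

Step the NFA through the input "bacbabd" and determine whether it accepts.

Answer: REJECT

Steps:
start: ε-closure({0}) = {0,1,2,4,6}
'b' @ 1: {3,5,7,8}
'a' @ 2: {}  — state set empty
rest 'cbabd' ignored (set empty)
after full input: {}  (accept=1 not in)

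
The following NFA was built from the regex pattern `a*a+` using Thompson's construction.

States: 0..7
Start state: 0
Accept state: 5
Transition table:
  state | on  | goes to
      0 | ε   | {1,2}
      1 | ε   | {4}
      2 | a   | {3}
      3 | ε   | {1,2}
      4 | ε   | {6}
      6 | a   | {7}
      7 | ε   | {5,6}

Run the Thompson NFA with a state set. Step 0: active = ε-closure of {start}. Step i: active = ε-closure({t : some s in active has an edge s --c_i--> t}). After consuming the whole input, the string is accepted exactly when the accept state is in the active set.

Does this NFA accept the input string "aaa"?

S₀ = ε-closure({0}) = {0,1,2,4,6}
'a' @ 1: {1,2,3,4,5,6,7}  (accept∈set)
'a' @ 2: {1,2,3,4,5,6,7}  (accept∈set)
'a' @ 3: {1,2,3,4,5,6,7}  (accept∈set)
after full input: {1,2,3,4,5,6,7}  (accept=5 in)

Answer: ACCEPT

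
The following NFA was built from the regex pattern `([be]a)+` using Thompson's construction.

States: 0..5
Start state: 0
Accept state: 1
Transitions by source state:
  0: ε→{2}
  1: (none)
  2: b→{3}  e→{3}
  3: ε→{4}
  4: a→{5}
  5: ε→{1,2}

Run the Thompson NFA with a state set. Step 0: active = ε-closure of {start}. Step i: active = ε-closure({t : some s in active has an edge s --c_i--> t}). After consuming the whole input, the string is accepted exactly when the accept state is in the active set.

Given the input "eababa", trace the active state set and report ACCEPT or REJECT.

Answer: ACCEPT

Steps:
initial (ε-close {0}): {0,2}
'e' @ 1: {3,4}
'a' @ 2: {1,2,5}  (accept∈set)
'b' @ 3: {3,4}
'a' @ 4: {1,2,5}  (accept∈set)
'b' @ 5: {3,4}
'a' @ 6: {1,2,5}  (accept∈set)
after full input: {1,2,5}  (accept=1 in)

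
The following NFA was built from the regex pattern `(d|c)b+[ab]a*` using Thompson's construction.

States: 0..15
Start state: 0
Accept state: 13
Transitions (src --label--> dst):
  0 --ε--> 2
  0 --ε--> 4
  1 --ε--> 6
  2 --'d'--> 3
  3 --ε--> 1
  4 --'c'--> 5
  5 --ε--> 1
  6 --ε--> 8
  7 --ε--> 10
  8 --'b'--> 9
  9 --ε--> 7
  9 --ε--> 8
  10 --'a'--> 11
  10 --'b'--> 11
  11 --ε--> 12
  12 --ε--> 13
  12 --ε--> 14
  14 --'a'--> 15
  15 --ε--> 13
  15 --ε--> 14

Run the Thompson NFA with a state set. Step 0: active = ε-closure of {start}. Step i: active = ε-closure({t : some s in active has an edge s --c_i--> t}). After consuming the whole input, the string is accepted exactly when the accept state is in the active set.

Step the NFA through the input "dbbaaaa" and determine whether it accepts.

Answer: ACCEPT

Derivation:
start: ε-closure({0}) = {0,2,4}
'd' @ 1: {1,3,6,8}
'b' @ 2: {7,8,9,10}
'b' @ 3: {7,8,9,10,11,12,13,14}  ✓accept
'a' @ 4: {11,12,13,14,15}  ✓accept
'a' @ 5: {13,14,15}  ✓accept
'a' @ 6: {13,14,15}  ✓accept
'a' @ 7: {13,14,15}  ✓accept
final: {13,14,15}; accept 13 in set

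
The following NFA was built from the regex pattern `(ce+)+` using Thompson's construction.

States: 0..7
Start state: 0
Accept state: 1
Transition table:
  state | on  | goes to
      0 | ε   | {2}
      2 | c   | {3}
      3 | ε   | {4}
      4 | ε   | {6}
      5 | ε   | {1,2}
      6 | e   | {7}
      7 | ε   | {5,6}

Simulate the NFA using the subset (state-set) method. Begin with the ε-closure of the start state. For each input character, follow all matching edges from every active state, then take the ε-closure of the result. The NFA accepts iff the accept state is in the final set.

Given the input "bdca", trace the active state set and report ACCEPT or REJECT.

Answer: REJECT

Trace:
initial (ε-close {0}): {0,2}
'b' @ 1: {}  — dead — no transitions
rest 'dca' ignored (set empty)
after full input: {}  (accept=1 not in)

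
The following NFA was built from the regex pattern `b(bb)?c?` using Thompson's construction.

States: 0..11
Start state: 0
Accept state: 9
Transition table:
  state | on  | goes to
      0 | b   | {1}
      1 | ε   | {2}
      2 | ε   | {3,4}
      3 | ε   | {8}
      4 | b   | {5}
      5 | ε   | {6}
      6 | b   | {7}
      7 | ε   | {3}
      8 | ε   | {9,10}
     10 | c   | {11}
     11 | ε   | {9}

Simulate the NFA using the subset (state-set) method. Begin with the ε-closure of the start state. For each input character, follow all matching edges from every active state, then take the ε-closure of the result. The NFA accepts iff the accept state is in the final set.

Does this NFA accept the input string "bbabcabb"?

S₀ = ε-closure({0}) = {0}
'b' @ 1: {1,2,3,4,8,9,10}  [accepting]
'b' @ 2: {5,6}
'a' @ 3: {}  — state set empty
rest 'bcabb' ignored (set empty)
end set {} — state 9 not in

Answer: REJECT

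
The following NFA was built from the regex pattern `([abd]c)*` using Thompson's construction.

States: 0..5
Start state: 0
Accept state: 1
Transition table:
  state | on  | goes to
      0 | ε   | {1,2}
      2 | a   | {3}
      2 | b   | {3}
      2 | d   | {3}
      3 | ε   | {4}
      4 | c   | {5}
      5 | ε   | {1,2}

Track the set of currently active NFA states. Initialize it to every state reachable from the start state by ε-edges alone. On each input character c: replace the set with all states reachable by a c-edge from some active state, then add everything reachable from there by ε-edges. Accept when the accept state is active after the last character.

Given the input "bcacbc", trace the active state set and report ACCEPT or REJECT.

initial (ε-close {0}): {0,1,2}
'b' @ 1: {3,4}
'c' @ 2: {1,2,5}  [accepting]
'a' @ 3: {3,4}
'c' @ 4: {1,2,5}  [accepting]
'b' @ 5: {3,4}
'c' @ 6: {1,2,5}  [accepting]
after full input: {1,2,5}  (accept=1 in)

Answer: ACCEPT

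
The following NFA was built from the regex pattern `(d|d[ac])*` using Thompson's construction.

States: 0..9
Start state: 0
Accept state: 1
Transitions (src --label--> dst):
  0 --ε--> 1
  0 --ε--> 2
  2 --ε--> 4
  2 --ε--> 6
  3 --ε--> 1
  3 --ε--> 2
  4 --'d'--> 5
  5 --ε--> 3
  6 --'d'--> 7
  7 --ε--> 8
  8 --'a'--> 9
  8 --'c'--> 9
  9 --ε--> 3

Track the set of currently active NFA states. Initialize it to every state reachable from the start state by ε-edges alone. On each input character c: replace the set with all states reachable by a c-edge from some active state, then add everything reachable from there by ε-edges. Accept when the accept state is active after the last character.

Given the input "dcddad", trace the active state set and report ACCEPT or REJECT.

Answer: ACCEPT

Derivation:
start: ε-closure({0}) = {0,1,2,4,6}
'd' @ 1: {1,2,3,4,5,6,7,8}  [accepting]
'c' @ 2: {1,2,3,4,6,9}  [accepting]
'd' @ 3: {1,2,3,4,5,6,7,8}  [accepting]
'd' @ 4: {1,2,3,4,5,6,7,8}  [accepting]
'a' @ 5: {1,2,3,4,6,9}  [accepting]
'd' @ 6: {1,2,3,4,5,6,7,8}  [accepting]
end set {1,2,3,4,5,6,7,8} — state 1 in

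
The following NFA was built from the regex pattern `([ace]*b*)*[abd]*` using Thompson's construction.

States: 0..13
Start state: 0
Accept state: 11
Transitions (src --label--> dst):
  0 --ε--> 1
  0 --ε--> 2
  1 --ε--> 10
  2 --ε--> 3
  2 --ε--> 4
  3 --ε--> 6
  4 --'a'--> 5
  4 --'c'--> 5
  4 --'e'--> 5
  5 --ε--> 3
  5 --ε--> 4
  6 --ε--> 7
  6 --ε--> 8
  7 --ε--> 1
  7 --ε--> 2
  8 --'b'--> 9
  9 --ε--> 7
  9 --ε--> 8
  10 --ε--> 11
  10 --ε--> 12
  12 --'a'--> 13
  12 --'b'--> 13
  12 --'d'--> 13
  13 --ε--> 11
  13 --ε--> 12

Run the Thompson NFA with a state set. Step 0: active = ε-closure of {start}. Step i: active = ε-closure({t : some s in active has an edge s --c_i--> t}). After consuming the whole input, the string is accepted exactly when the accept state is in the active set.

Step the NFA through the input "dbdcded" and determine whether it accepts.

Answer: REJECT

Trace:
S₀ = ε-closure({0}) = {0,1,2,3,4,6,7,8,10,11,12}
'd' @ 1: {11,12,13}  ✓accept
'b' @ 2: {11,12,13}  ✓accept
'd' @ 3: {11,12,13}  ✓accept
'c' @ 4: {}  — dead — no transitions
rest 'ded' ignored (set empty)
after full input: {}  (accept=11 not in)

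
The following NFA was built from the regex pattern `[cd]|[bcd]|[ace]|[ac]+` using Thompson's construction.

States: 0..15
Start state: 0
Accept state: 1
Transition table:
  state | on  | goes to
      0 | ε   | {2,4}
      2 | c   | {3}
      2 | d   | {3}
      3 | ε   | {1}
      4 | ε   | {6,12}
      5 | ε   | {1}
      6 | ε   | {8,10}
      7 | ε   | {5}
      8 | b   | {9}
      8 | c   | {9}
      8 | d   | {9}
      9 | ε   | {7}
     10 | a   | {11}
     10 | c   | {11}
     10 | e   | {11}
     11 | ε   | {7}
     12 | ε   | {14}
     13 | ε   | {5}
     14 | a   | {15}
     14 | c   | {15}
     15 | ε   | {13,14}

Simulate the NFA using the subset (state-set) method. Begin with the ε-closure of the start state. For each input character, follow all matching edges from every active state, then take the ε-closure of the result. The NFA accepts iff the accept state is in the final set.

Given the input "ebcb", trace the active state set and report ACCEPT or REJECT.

Answer: REJECT

Steps:
initial (ε-close {0}): {0,2,4,6,8,10,12,14}
'e' @ 1: {1,5,7,11}  ✓accept
'b' @ 2: {}  — no active states
rest 'cb' ignored (set empty)
end set {} — state 1 not in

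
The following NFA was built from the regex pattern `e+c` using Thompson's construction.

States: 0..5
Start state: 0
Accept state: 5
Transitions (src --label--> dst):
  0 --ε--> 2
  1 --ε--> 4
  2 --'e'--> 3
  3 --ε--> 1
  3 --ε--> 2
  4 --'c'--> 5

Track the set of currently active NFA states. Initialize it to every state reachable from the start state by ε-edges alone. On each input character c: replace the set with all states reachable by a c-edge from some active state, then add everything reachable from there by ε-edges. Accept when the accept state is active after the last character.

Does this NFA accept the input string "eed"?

Answer: REJECT

Steps:
initial (ε-close {0}): {0,2}
'e' @ 1: {1,2,3,4}
'e' @ 2: {1,2,3,4}
'd' @ 3: {}  — no active states
after full input: {}  (accept=5 not in)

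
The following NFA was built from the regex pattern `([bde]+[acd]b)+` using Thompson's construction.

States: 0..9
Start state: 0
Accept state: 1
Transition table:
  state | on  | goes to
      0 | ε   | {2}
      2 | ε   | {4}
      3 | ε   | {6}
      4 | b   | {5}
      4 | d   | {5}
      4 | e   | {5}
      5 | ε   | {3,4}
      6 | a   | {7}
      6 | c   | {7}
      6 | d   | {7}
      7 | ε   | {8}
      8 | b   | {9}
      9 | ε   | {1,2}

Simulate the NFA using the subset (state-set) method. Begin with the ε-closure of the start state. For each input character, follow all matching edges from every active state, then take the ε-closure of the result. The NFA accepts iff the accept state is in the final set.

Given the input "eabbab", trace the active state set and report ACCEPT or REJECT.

Answer: ACCEPT

Derivation:
initial (ε-close {0}): {0,2,4}
'e' @ 1: {3,4,5,6}
'a' @ 2: {7,8}
'b' @ 3: {1,2,4,9}  [accepting]
'b' @ 4: {3,4,5,6}
'a' @ 5: {7,8}
'b' @ 6: {1,2,4,9}  [accepting]
final: {1,2,4,9}; accept 1 in set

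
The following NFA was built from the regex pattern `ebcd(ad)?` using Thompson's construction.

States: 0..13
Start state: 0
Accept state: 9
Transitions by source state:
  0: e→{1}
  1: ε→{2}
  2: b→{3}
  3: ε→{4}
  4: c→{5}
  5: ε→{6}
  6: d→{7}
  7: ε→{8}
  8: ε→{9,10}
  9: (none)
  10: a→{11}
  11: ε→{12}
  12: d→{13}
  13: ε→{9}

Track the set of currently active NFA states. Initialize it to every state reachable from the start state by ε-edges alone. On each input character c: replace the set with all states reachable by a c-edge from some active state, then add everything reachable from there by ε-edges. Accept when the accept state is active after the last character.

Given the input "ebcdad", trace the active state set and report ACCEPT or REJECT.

initial (ε-close {0}): {0}
'e' @ 1: {1,2}
'b' @ 2: {3,4}
'c' @ 3: {5,6}
'd' @ 4: {7,8,9,10}  ✓accept
'a' @ 5: {11,12}
'd' @ 6: {9,13}  ✓accept
after full input: {9,13}  (accept=9 in)

Answer: ACCEPT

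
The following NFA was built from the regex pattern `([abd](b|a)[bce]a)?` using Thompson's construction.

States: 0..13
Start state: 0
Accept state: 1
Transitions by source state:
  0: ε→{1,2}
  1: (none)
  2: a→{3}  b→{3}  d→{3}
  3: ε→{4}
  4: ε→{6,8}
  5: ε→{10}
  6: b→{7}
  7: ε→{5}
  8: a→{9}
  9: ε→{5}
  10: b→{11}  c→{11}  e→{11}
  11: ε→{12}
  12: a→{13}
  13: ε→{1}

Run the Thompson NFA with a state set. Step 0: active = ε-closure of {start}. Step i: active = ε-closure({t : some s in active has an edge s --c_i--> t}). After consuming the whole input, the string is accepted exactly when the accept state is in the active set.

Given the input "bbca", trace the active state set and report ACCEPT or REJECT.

S₀ = ε-closure({0}) = {0,1,2}
'b' @ 1: {3,4,6,8}
'b' @ 2: {5,7,10}
'c' @ 3: {11,12}
'a' @ 4: {1,13}  (accept∈set)
end set {1,13} — state 1 in

Answer: ACCEPT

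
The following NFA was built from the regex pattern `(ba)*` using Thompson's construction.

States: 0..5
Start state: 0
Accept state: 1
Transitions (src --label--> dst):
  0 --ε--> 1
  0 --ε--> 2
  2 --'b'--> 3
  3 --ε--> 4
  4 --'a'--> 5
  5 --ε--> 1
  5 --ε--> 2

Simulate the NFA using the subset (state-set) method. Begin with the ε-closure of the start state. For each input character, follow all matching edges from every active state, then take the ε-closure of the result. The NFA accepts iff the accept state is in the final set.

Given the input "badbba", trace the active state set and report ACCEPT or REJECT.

Answer: REJECT

Derivation:
start: ε-closure({0}) = {0,1,2}
'b' @ 1: {3,4}
'a' @ 2: {1,2,5}  ✓accept
'd' @ 3: {}  — no active states
rest 'bba' ignored (set empty)
final: {}; accept 1 not in set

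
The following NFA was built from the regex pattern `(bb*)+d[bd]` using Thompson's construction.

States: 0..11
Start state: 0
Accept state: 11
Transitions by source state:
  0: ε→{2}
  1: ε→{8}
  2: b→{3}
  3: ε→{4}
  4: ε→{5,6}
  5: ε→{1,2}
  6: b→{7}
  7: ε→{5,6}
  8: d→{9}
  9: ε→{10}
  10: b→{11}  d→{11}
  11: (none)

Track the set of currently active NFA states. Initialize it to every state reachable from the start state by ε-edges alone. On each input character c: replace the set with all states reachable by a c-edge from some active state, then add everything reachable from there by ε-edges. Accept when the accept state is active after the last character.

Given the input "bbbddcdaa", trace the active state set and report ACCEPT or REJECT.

start: ε-closure({0}) = {0,2}
'b' @ 1: {1,2,3,4,5,6,8}
'b' @ 2: {1,2,3,4,5,6,7,8}
'b' @ 3: {1,2,3,4,5,6,7,8}
'd' @ 4: {9,10}
'd' @ 5: {11}  (accept∈set)
'c' @ 6: {}  — no active states
rest 'daa' ignored (set empty)
after full input: {}  (accept=11 not in)

Answer: REJECT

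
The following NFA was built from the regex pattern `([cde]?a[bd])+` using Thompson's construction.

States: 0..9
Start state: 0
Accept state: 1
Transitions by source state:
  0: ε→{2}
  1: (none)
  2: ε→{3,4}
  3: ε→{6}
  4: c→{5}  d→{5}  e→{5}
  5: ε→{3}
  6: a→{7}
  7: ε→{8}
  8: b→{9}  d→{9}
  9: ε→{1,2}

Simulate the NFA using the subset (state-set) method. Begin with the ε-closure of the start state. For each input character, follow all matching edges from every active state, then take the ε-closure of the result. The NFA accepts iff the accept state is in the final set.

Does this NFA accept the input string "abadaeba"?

Answer: REJECT

Derivation:
initial (ε-close {0}): {0,2,3,4,6}
'a' @ 1: {7,8}
'b' @ 2: {1,2,3,4,6,9}  (accept∈set)
'a' @ 3: {7,8}
'd' @ 4: {1,2,3,4,6,9}  (accept∈set)
'a' @ 5: {7,8}
'e' @ 6: {}  — no active states
rest 'ba' ignored (set empty)
end set {} — state 1 not in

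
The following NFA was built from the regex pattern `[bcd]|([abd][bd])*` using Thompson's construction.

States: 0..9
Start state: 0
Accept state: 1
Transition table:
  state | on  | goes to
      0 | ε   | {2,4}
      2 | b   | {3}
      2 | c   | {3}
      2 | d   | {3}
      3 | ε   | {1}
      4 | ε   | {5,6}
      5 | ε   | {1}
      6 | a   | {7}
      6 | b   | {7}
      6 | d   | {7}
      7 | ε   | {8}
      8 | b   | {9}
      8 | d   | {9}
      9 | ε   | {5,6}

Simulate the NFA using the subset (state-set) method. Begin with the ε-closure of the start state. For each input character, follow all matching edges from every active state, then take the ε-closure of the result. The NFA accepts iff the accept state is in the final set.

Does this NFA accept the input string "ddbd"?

start: ε-closure({0}) = {0,1,2,4,5,6}
'd' @ 1: {1,3,7,8}  ✓accept
'd' @ 2: {1,5,6,9}  ✓accept
'b' @ 3: {7,8}
'd' @ 4: {1,5,6,9}  ✓accept
end set {1,5,6,9} — state 1 in

Answer: ACCEPT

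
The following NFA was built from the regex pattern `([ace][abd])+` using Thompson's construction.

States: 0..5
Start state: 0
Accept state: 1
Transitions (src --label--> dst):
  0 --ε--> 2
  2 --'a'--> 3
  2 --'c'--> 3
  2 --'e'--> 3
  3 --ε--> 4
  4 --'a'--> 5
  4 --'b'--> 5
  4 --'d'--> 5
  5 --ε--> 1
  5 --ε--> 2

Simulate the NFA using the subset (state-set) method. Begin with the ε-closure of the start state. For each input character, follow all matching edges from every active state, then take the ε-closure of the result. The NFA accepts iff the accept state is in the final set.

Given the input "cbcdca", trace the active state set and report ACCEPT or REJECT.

start: ε-closure({0}) = {0,2}
'c' @ 1: {3,4}
'b' @ 2: {1,2,5}  ✓accept
'c' @ 3: {3,4}
'd' @ 4: {1,2,5}  ✓accept
'c' @ 5: {3,4}
'a' @ 6: {1,2,5}  ✓accept
after full input: {1,2,5}  (accept=1 in)

Answer: ACCEPT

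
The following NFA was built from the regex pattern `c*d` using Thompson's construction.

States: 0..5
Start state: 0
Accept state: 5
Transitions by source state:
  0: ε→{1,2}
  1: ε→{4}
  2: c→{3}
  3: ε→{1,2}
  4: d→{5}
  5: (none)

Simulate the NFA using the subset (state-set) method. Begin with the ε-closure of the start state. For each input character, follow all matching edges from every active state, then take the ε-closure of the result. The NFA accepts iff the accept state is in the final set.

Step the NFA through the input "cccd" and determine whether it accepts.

initial (ε-close {0}): {0,1,2,4}
'c' @ 1: {1,2,3,4}
'c' @ 2: {1,2,3,4}
'c' @ 3: {1,2,3,4}
'd' @ 4: {5}  (accept∈set)
after full input: {5}  (accept=5 in)

Answer: ACCEPT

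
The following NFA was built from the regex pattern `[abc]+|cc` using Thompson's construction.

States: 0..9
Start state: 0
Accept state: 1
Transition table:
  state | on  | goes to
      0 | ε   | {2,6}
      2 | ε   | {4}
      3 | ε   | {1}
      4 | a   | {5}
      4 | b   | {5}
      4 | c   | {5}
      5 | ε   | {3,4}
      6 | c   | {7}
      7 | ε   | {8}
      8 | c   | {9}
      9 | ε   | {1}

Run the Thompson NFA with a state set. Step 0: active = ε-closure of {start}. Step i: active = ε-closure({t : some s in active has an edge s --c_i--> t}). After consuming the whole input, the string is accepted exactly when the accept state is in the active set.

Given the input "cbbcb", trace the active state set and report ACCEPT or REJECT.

Answer: ACCEPT

Steps:
S₀ = ε-closure({0}) = {0,2,4,6}
'c' @ 1: {1,3,4,5,7,8}  ✓accept
'b' @ 2: {1,3,4,5}  ✓accept
'b' @ 3: {1,3,4,5}  ✓accept
'c' @ 4: {1,3,4,5}  ✓accept
'b' @ 5: {1,3,4,5}  ✓accept
after full input: {1,3,4,5}  (accept=1 in)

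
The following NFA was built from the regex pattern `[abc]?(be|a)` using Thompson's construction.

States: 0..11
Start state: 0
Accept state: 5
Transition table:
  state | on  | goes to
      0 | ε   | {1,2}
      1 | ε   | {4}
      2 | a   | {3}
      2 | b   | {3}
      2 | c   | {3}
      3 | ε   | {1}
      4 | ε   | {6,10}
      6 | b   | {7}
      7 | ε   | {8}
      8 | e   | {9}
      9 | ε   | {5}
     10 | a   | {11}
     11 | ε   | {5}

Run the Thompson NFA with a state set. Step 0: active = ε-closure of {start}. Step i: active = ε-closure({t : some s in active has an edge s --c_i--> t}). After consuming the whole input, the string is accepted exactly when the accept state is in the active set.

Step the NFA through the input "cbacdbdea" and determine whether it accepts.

S₀ = ε-closure({0}) = {0,1,2,4,6,10}
'c' @ 1: {1,3,4,6,10}
'b' @ 2: {7,8}
'a' @ 3: {}  — state set empty
rest 'cdbdea' ignored (set empty)
end set {} — state 5 not in

Answer: REJECT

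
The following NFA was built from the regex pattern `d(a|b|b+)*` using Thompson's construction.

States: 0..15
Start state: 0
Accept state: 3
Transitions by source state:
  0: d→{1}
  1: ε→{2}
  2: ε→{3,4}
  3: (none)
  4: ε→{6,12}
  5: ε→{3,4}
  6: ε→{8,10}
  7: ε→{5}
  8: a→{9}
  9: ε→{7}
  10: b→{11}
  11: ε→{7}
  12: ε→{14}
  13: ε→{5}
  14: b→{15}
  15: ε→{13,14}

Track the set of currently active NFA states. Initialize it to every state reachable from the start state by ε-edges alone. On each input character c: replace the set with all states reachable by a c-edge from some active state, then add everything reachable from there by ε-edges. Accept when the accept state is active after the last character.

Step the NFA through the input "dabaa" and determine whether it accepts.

start: ε-closure({0}) = {0}
'd' @ 1: {1,2,3,4,6,8,10,12,14}  ✓accept
'a' @ 2: {3,4,5,6,7,8,9,10,12,14}  ✓accept
'b' @ 3: {3,4,5,6,7,8,10,11,12,13,14,15}  ✓accept
'a' @ 4: {3,4,5,6,7,8,9,10,12,14}  ✓accept
'a' @ 5: {3,4,5,6,7,8,9,10,12,14}  ✓accept
final: {3,4,5,6,7,8,9,10,12,14}; accept 3 in set

Answer: ACCEPT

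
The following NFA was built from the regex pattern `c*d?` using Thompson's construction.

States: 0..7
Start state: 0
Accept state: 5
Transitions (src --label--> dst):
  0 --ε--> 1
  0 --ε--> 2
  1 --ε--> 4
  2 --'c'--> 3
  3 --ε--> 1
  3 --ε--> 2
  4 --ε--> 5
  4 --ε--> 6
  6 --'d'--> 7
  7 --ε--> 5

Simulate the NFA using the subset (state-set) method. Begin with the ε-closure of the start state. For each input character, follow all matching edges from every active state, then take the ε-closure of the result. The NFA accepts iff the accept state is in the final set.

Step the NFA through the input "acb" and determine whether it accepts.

S₀ = ε-closure({0}) = {0,1,2,4,5,6}
'a' @ 1: {}  — state set empty
rest 'cb' ignored (set empty)
final: {}; accept 5 not in set

Answer: REJECT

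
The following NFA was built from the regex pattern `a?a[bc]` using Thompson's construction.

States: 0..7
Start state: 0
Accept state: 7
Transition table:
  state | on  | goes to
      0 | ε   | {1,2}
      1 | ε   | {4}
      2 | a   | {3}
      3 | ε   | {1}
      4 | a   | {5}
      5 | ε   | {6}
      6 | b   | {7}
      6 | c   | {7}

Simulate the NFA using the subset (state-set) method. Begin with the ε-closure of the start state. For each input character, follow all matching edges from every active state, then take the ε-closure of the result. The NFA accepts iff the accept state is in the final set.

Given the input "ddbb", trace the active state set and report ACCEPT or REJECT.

Answer: REJECT

Trace:
initial (ε-close {0}): {0,1,2,4}
'd' @ 1: {}  — no active states
rest 'dbb' ignored (set empty)
end set {} — state 7 not in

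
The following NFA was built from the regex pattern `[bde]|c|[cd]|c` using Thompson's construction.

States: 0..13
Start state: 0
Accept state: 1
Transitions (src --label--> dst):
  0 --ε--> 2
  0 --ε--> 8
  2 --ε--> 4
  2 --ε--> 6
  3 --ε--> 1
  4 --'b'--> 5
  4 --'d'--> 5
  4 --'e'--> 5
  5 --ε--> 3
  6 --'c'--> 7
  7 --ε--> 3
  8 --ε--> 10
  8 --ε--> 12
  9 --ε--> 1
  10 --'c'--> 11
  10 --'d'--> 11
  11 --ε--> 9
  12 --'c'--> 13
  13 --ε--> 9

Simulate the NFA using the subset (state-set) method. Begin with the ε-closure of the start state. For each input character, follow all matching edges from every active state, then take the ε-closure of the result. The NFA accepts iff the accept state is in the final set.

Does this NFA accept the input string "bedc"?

Answer: REJECT

Steps:
S₀ = ε-closure({0}) = {0,2,4,6,8,10,12}
'b' @ 1: {1,3,5}  [accepting]
'e' @ 2: {}  — dead — no transitions
rest 'dc' ignored (set empty)
final: {}; accept 1 not in set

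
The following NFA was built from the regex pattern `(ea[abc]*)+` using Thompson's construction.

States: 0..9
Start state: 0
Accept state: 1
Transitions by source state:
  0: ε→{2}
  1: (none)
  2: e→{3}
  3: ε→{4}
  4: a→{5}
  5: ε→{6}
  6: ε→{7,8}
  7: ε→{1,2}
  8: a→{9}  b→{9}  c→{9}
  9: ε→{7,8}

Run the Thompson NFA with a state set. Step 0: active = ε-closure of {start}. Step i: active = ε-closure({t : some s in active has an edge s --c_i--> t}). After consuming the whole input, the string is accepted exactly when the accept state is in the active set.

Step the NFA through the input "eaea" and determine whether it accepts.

Answer: ACCEPT

Derivation:
S₀ = ε-closure({0}) = {0,2}
'e' @ 1: {3,4}
'a' @ 2: {1,2,5,6,7,8}  (accept∈set)
'e' @ 3: {3,4}
'a' @ 4: {1,2,5,6,7,8}  (accept∈set)
after full input: {1,2,5,6,7,8}  (accept=1 in)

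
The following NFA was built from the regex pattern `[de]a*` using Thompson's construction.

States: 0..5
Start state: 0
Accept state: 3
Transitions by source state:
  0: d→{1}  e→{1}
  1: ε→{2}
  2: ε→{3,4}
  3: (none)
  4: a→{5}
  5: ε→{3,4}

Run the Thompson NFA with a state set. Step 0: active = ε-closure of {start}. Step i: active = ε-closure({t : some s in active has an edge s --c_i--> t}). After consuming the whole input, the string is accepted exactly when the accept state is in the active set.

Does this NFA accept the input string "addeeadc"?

initial (ε-close {0}): {0}
'a' @ 1: {}  — dead — no transitions
rest 'ddeeadc' ignored (set empty)
after full input: {}  (accept=3 not in)

Answer: REJECT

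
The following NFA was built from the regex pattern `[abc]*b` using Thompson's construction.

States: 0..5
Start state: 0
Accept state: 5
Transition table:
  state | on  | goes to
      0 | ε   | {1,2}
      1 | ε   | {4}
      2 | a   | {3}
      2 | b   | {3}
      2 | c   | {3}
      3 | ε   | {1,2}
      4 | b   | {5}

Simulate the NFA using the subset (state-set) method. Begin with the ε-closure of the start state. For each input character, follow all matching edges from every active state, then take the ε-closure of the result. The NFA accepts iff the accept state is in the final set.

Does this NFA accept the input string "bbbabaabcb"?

initial (ε-close {0}): {0,1,2,4}
'b' @ 1: {1,2,3,4,5}  (accept∈set)
'b' @ 2: {1,2,3,4,5}  (accept∈set)
'b' @ 3: {1,2,3,4,5}  (accept∈set)
'a' @ 4: {1,2,3,4}
'b' @ 5: {1,2,3,4,5}  (accept∈set)
'a' @ 6: {1,2,3,4}
'a' @ 7: {1,2,3,4}
'b' @ 8: {1,2,3,4,5}  (accept∈set)
'c' @ 9: {1,2,3,4}
'b' @ 10: {1,2,3,4,5}  (accept∈set)
final: {1,2,3,4,5}; accept 5 in set

Answer: ACCEPT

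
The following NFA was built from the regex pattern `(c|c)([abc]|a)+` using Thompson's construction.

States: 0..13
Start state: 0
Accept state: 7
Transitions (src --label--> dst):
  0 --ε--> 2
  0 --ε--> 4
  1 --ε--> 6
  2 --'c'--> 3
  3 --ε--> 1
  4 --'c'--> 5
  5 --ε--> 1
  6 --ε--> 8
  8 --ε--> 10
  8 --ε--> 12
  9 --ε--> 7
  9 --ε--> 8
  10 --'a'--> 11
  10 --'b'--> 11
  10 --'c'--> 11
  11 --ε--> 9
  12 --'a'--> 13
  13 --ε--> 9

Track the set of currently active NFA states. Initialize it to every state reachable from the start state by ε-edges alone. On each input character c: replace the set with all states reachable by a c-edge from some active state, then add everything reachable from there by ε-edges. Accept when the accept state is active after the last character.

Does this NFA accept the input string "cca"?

S₀ = ε-closure({0}) = {0,2,4}
'c' @ 1: {1,3,5,6,8,10,12}
'c' @ 2: {7,8,9,10,11,12}  (accept∈set)
'a' @ 3: {7,8,9,10,11,12,13}  (accept∈set)
after full input: {7,8,9,10,11,12,13}  (accept=7 in)

Answer: ACCEPT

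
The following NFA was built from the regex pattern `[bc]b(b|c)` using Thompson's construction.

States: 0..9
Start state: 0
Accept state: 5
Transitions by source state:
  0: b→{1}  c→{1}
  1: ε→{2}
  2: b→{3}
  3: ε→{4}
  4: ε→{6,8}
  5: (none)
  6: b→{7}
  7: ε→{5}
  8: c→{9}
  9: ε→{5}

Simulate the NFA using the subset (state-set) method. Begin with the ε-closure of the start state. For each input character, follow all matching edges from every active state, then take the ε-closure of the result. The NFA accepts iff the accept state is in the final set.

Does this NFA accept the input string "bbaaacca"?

Answer: REJECT

Derivation:
S₀ = ε-closure({0}) = {0}
'b' @ 1: {1,2}
'b' @ 2: {3,4,6,8}
'a' @ 3: {}  — dead — no transitions
rest 'aacca' ignored (set empty)
after full input: {}  (accept=5 not in)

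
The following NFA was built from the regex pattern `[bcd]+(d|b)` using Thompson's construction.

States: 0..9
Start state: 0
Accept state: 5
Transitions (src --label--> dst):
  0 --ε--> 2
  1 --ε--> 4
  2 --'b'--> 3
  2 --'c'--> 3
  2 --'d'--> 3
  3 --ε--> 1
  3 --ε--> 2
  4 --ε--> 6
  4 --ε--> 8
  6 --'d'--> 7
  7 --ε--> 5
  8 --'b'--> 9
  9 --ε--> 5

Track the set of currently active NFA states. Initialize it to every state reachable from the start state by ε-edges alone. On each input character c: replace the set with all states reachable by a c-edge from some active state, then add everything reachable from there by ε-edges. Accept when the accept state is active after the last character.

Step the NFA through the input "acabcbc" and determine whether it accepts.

Answer: REJECT

Trace:
initial (ε-close {0}): {0,2}
'a' @ 1: {}  — dead — no transitions
rest 'cabcbc' ignored (set empty)
final: {}; accept 5 not in set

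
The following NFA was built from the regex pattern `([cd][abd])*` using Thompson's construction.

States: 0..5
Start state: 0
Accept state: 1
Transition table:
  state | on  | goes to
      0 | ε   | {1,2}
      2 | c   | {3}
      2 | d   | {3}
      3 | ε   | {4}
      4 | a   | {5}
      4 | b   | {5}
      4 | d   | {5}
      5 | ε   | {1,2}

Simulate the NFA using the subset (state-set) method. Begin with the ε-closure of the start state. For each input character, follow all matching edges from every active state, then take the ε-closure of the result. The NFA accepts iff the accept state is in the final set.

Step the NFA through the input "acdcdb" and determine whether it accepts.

Answer: REJECT

Steps:
start: ε-closure({0}) = {0,1,2}
'a' @ 1: {}  — state set empty
rest 'cdcdb' ignored (set empty)
end set {} — state 1 not in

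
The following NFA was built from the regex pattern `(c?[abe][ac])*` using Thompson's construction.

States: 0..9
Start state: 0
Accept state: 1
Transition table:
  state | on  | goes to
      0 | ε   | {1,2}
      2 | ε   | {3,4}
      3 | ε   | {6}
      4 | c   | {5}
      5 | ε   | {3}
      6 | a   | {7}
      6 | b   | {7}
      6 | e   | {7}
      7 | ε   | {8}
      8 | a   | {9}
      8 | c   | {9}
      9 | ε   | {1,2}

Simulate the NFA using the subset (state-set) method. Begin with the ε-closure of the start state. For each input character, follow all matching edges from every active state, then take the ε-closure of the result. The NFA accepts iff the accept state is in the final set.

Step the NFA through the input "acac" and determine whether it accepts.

Answer: ACCEPT

Trace:
S₀ = ε-closure({0}) = {0,1,2,3,4,6}
'a' @ 1: {7,8}
'c' @ 2: {1,2,3,4,6,9}  ✓accept
'a' @ 3: {7,8}
'c' @ 4: {1,2,3,4,6,9}  ✓accept
after full input: {1,2,3,4,6,9}  (accept=1 in)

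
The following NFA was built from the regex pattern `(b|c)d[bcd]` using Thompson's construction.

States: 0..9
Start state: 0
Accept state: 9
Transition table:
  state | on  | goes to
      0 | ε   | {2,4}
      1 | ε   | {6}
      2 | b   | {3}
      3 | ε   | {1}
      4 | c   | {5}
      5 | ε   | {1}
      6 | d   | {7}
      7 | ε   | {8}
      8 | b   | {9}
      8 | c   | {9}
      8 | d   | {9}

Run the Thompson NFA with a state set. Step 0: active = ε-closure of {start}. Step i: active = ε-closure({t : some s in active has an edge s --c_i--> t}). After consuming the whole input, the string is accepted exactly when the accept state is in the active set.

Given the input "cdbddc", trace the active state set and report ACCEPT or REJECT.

initial (ε-close {0}): {0,2,4}
'c' @ 1: {1,5,6}
'd' @ 2: {7,8}
'b' @ 3: {9}  ✓accept
'd' @ 4: {}  — state set empty
rest 'dc' ignored (set empty)
final: {}; accept 9 not in set

Answer: REJECT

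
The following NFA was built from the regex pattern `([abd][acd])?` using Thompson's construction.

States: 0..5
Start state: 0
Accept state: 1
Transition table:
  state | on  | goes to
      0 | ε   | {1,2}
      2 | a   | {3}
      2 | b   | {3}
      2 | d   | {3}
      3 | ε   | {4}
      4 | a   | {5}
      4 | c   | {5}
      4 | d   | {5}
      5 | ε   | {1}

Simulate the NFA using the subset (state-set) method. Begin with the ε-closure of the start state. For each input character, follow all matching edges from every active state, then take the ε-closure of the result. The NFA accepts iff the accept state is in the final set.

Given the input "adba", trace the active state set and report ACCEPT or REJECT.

Answer: REJECT

Derivation:
start: ε-closure({0}) = {0,1,2}
'a' @ 1: {3,4}
'd' @ 2: {1,5}  ✓accept
'b' @ 3: {}  — no active states
rest 'a' ignored (set empty)
end set {} — state 1 not in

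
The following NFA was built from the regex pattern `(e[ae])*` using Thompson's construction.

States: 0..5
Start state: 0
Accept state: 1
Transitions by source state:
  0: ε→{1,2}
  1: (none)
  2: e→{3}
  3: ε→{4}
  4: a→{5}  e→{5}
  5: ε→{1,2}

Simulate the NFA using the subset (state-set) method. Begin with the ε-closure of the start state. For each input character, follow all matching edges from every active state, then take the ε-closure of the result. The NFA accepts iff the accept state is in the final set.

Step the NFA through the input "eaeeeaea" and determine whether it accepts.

initial (ε-close {0}): {0,1,2}
'e' @ 1: {3,4}
'a' @ 2: {1,2,5}  (accept∈set)
'e' @ 3: {3,4}
'e' @ 4: {1,2,5}  (accept∈set)
'e' @ 5: {3,4}
'a' @ 6: {1,2,5}  (accept∈set)
'e' @ 7: {3,4}
'a' @ 8: {1,2,5}  (accept∈set)
after full input: {1,2,5}  (accept=1 in)

Answer: ACCEPT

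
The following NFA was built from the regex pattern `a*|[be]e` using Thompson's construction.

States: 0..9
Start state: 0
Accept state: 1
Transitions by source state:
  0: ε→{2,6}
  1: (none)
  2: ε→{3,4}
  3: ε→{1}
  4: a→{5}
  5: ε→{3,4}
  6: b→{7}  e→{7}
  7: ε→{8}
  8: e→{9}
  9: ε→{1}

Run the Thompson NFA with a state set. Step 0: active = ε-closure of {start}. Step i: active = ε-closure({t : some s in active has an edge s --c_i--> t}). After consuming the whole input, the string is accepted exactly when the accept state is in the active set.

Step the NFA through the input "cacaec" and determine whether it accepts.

initial (ε-close {0}): {0,1,2,3,4,6}
'c' @ 1: {}  — state set empty
rest 'acaec' ignored (set empty)
after full input: {}  (accept=1 not in)

Answer: REJECT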